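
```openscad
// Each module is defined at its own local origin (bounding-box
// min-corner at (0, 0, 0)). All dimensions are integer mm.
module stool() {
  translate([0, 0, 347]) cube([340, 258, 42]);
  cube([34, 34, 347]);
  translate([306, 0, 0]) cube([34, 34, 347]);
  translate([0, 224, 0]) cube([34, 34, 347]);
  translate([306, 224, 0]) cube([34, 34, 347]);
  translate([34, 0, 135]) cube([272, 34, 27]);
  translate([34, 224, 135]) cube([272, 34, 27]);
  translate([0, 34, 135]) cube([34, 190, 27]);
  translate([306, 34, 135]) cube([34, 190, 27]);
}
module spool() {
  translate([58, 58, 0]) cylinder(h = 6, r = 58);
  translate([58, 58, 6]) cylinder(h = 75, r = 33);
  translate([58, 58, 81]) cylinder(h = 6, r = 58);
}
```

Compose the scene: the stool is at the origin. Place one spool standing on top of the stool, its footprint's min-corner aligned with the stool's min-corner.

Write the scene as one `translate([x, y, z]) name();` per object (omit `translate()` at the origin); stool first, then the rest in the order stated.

stool();
translate([0, 0, 389]) spool();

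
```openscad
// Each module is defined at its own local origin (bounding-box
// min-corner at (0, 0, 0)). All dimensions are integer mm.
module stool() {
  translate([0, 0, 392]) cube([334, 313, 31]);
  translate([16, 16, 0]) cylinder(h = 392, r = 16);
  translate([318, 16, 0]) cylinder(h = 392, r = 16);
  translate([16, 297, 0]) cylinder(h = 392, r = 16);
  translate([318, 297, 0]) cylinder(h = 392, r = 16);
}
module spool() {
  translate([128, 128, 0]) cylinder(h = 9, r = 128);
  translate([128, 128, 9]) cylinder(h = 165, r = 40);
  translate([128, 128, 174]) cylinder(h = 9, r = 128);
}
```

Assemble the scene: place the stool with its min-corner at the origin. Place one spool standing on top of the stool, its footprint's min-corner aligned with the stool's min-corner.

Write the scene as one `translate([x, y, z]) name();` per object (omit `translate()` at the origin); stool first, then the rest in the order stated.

stool();
translate([0, 0, 423]) spool();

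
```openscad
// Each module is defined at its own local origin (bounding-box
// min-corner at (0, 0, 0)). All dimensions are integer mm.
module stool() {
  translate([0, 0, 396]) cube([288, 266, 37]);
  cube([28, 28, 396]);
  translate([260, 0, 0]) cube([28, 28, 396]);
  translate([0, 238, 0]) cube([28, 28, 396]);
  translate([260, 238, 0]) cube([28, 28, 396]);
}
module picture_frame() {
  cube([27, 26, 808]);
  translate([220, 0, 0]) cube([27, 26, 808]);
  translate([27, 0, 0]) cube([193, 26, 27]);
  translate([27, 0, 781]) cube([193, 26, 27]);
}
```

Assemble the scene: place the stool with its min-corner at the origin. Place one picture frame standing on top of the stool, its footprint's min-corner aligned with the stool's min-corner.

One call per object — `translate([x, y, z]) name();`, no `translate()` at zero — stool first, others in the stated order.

stool();
translate([0, 0, 433]) picture_frame();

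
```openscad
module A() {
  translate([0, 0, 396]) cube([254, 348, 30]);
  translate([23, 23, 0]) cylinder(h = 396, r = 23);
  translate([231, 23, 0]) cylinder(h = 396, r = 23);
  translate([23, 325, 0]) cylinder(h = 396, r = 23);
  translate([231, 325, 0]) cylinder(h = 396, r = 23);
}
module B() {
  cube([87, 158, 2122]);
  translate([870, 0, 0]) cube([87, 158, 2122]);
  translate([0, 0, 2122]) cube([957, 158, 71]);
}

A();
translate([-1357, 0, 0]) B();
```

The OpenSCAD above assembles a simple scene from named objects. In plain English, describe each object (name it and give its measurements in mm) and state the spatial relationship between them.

A is a four-legged stool. The seat is a 254×348×30 mm slab whose top surface is at z = 426 mm; four round legs, each 46 mm in diameter, run from the floor (z = 0) to the underside of the seat, each leg's axis is inset half a diameter from the nearest pair of seat edges (so the leg's bounding box is flush with the corner).

B is a door frame. The clear opening is 783 mm wide and 2122 mm high. Two 87 mm wide jambs, 158 mm deep, stand either side of the opening from the floor to the top of the opening. A 71 mm thick head sits across the top of both jambs, spanning the full outside width of the frame.

The door frame is on the floor beside the stool on its −x side.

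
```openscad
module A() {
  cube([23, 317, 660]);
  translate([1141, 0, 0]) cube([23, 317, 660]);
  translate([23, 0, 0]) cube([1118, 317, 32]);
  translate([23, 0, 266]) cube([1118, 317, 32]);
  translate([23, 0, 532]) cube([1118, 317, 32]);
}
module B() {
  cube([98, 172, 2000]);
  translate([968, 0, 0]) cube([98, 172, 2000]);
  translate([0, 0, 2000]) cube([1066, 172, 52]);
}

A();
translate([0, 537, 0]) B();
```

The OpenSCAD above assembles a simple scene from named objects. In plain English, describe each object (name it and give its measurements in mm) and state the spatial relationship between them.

A is a bookshelf 1164 mm wide overall, 317 mm deep and 660 mm tall. The two sides are 23 mm thick vertical panels. 3 horizontal shelves of 32 mm thickness span between the inner faces of the sides; the lowest shelf sits on the floor and shelves are stacked with a clear vertical gap of 234 mm between each pair.

B is a door frame. The clear opening is 870 mm wide and 2000 mm high. Two 98 mm wide jambs, 172 mm deep, stand either side of the opening from the floor to the top of the opening. A 52 mm thick head sits across the top of both jambs, spanning the full outside width of the frame.

The door frame is on the floor beside the bookshelf on its +y side.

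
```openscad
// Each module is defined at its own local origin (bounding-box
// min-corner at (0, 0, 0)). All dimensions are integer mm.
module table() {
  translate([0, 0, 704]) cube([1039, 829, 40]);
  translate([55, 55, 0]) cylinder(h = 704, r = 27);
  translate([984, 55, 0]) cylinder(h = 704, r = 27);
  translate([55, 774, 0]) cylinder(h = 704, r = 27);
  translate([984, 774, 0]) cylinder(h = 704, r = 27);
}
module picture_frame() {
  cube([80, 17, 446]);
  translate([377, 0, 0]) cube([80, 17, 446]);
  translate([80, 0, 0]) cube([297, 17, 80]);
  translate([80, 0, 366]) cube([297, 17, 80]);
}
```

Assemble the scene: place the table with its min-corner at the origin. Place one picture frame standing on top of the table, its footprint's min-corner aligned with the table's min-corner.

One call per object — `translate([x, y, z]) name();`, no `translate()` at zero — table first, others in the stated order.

table();
translate([0, 0, 744]) picture_frame();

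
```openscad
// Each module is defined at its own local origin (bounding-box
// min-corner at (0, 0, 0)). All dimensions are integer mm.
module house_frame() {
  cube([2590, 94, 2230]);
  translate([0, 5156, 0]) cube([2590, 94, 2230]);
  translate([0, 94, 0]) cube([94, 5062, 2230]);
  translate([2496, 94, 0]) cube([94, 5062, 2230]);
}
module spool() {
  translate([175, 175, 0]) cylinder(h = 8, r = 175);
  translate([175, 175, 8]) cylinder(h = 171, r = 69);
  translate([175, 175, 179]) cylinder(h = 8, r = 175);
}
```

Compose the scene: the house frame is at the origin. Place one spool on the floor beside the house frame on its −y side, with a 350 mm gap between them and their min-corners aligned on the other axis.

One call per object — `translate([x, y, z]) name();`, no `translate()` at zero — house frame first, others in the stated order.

house_frame();
translate([0, -700, 0]) spool();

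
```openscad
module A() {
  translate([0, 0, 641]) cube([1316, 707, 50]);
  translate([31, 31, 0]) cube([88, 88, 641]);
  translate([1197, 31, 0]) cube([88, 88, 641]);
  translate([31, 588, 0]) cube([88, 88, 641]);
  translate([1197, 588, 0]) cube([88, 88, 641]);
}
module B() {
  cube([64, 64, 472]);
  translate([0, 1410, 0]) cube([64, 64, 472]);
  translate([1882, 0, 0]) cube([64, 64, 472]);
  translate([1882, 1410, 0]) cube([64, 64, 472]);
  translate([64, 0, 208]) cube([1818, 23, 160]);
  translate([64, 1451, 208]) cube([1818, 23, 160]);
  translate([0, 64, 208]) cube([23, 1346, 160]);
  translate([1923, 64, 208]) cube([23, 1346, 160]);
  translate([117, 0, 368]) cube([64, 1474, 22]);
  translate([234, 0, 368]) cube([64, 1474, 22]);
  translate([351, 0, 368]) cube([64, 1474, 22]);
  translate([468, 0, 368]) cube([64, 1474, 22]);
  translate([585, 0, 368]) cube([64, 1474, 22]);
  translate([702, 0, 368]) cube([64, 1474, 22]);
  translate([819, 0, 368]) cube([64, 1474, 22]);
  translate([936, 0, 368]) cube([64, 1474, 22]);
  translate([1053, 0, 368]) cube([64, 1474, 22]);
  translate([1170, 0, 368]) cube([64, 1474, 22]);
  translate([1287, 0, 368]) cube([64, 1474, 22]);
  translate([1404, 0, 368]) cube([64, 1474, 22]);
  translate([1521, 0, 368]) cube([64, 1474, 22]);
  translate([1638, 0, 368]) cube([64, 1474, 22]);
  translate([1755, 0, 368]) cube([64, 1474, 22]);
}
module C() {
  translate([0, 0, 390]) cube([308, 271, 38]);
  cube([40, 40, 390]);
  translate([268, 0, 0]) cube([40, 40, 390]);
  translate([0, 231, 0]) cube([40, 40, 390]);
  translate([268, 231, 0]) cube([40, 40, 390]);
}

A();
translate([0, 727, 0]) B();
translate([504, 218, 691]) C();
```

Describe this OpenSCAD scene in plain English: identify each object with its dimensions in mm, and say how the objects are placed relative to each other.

A is a rectangular dining table. The top is 1316×707×50 mm with its upper surface at z = 691 mm. It stands on four 88×88 mm square legs, each inset 31 mm from the nearest pair of top edges, running from the floor to the underside of the top.

B is a bed frame 1946 mm long (x) by 1474 mm wide (y). Four 64×64 mm corner posts, 472 mm tall, at the corners of the footprint. Four rails of 23 mm thickness and 160 mm height run between adjacent posts with their undersides at z = 208 mm, their outer faces flush with the outside of the frame (the two x-running rails run between the posts' inner faces; the two y-running rails run between the posts' inner faces). 15 slats, each 64 mm wide (x) and 22 mm thick, lie across the top of the two x-running rails, running the full 1474 mm width of the frame in y; the slats are evenly spaced along x between the inner faces of the end posts with equal gaps (rounded down to the nearest mm) at the −x end and between each pair — any rounding remainder accumulates at the +x end.

C is a four-legged stool. The seat is 308×271 mm, 38 mm thick, top at z = 428 mm. It stands on four square legs, each 40×40 mm in cross-section, from z = 0 to the seat underside, each flush with a corner of the seat.

The bed frame is on the floor beside the table on its +y side. The stool is on top of the table, centred.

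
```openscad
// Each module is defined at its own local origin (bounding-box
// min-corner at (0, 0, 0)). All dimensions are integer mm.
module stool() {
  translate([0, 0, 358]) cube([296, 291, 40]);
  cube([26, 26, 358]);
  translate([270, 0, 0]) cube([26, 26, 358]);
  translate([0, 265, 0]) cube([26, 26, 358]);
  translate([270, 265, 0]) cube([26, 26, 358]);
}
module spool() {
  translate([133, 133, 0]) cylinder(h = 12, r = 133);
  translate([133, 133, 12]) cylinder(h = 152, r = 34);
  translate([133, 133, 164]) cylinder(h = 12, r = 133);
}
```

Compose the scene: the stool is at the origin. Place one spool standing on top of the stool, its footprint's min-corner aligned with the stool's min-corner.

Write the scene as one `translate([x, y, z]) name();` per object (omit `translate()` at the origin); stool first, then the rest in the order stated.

stool();
translate([0, 0, 398]) spool();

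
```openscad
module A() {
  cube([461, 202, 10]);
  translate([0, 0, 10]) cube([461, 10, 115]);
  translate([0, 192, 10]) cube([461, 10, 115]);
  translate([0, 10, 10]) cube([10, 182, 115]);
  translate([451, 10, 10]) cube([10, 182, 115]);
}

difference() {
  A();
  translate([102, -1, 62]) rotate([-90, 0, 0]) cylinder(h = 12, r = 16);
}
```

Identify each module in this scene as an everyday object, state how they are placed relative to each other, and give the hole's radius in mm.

A is an open box. The open box has a circular hole through its front wall. The hole's radius is 16 mm.

The subtracted cylinder has r = 16 mm.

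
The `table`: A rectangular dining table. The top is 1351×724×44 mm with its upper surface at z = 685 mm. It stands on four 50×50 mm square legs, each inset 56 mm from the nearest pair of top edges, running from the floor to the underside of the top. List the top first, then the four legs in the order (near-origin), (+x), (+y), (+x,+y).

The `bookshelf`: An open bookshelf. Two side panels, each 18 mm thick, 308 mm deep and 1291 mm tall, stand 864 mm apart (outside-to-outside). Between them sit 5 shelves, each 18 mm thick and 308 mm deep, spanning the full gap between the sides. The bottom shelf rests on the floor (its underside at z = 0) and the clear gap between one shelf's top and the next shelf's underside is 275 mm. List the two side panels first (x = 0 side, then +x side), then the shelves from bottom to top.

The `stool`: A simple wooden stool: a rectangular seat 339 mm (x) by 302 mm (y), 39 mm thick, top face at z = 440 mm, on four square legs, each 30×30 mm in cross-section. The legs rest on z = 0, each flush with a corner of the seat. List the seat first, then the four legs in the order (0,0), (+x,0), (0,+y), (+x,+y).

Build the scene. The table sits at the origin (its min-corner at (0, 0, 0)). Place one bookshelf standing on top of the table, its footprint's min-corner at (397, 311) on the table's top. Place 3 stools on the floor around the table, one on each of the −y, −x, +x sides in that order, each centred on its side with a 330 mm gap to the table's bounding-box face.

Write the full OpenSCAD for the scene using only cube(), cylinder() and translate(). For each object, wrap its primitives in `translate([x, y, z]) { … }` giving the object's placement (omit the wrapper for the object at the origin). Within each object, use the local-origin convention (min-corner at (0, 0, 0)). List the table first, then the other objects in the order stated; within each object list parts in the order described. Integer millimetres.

translate([0, 0, 641]) cube([1351, 724, 44]);
translate([56, 56, 0]) cube([50, 50, 641]);
translate([1245, 56, 0]) cube([50, 50, 641]);
translate([56, 618, 0]) cube([50, 50, 641]);
translate([1245, 618, 0]) cube([50, 50, 641]);
translate([397, 311, 685]) {
  cube([18, 308, 1291]);
  translate([846, 0, 0]) cube([18, 308, 1291]);
  translate([18, 0, 0]) cube([828, 308, 18]);
  translate([18, 0, 293]) cube([828, 308, 18]);
  translate([18, 0, 586]) cube([828, 308, 18]);
  translate([18, 0, 879]) cube([828, 308, 18]);
  translate([18, 0, 1172]) cube([828, 308, 18]);
}
translate([506, -632, 0]) {
  translate([0, 0, 401]) cube([339, 302, 39]);
  cube([30, 30, 401]);
  translate([309, 0, 0]) cube([30, 30, 401]);
  translate([0, 272, 0]) cube([30, 30, 401]);
  translate([309, 272, 0]) cube([30, 30, 401]);
}
translate([-669, 211, 0]) {
  translate([0, 0, 401]) cube([339, 302, 39]);
  cube([30, 30, 401]);
  translate([309, 0, 0]) cube([30, 30, 401]);
  translate([0, 272, 0]) cube([30, 30, 401]);
  translate([309, 272, 0]) cube([30, 30, 401]);
}
translate([1681, 211, 0]) {
  translate([0, 0, 401]) cube([339, 302, 39]);
  cube([30, 30, 401]);
  translate([309, 0, 0]) cube([30, 30, 401]);
  translate([0, 272, 0]) cube([30, 30, 401]);
  translate([309, 272, 0]) cube([30, 30, 401]);
}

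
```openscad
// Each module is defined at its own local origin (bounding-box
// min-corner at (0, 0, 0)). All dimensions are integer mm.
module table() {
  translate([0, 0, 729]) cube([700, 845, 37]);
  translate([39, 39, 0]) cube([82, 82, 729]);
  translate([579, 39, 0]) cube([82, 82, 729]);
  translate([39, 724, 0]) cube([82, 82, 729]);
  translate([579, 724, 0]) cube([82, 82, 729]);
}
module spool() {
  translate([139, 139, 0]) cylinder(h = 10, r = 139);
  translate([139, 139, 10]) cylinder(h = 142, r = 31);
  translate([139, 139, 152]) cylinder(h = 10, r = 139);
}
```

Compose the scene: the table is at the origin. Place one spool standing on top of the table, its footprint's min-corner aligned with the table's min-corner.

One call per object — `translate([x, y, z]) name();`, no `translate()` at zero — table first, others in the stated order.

table();
translate([0, 0, 766]) spool();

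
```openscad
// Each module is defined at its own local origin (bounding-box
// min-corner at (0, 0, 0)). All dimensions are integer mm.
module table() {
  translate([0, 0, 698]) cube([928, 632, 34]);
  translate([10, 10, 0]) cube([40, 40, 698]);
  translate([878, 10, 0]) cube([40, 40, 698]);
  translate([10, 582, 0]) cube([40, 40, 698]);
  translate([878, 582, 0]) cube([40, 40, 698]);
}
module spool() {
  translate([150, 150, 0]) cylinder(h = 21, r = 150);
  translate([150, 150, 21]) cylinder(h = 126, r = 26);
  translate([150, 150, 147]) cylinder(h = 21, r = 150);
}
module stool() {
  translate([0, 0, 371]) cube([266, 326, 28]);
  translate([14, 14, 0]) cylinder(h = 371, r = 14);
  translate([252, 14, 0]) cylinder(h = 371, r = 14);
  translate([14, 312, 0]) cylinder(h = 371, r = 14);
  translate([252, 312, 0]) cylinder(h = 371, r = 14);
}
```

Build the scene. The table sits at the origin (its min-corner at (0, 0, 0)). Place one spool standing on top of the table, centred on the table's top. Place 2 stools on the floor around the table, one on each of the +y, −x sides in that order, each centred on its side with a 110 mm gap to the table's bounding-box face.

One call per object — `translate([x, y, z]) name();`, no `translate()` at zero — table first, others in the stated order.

table();
translate([314, 166, 732]) spool();
translate([331, 742, 0]) stool();
translate([-376, 153, 0]) stool();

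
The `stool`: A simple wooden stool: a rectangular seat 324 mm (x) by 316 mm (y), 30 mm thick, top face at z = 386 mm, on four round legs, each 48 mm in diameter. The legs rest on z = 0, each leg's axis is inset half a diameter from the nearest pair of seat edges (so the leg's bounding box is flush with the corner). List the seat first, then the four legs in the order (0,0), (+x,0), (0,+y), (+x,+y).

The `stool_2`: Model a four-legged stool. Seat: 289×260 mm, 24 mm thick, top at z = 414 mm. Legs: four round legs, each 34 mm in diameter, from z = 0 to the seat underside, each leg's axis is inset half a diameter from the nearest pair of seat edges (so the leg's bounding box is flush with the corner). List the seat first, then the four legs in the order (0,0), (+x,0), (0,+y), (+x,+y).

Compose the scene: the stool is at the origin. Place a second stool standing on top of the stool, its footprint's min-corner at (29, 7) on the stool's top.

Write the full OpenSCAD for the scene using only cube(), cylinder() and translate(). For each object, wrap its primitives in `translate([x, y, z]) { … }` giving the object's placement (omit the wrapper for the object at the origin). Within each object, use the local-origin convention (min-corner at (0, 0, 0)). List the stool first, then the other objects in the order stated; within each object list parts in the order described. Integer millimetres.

translate([0, 0, 356]) cube([324, 316, 30]);
translate([24, 24, 0]) cylinder(h = 356, r = 24);
translate([300, 24, 0]) cylinder(h = 356, r = 24);
translate([24, 292, 0]) cylinder(h = 356, r = 24);
translate([300, 292, 0]) cylinder(h = 356, r = 24);
translate([29, 7, 386]) {
  translate([0, 0, 390]) cube([289, 260, 24]);
  translate([17, 17, 0]) cylinder(h = 390, r = 17);
  translate([272, 17, 0]) cylinder(h = 390, r = 17);
  translate([17, 243, 0]) cylinder(h = 390, r = 17);
  translate([272, 243, 0]) cylinder(h = 390, r = 17);
}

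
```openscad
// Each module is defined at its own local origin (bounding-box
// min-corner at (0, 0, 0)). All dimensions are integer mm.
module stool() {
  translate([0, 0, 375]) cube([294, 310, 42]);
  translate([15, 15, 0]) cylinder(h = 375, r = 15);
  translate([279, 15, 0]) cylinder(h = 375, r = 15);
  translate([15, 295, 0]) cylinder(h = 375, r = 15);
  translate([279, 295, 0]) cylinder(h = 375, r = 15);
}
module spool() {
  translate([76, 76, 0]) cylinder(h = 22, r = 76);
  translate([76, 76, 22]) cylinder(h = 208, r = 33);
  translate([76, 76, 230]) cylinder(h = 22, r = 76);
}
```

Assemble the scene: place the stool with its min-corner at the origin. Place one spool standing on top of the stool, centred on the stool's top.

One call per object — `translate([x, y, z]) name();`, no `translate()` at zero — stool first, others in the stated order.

stool();
translate([71, 79, 417]) spool();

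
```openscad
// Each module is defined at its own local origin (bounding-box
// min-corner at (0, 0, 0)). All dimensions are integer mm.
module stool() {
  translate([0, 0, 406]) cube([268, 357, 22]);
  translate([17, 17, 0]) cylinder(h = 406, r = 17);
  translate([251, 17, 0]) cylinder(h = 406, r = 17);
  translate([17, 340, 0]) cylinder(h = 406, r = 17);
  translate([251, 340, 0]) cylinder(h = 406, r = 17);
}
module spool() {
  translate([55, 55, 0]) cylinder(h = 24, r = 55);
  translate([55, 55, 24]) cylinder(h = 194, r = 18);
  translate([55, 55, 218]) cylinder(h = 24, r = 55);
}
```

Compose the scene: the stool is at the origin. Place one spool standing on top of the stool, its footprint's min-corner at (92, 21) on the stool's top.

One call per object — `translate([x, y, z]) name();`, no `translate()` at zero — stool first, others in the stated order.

stool();
translate([92, 21, 428]) spool();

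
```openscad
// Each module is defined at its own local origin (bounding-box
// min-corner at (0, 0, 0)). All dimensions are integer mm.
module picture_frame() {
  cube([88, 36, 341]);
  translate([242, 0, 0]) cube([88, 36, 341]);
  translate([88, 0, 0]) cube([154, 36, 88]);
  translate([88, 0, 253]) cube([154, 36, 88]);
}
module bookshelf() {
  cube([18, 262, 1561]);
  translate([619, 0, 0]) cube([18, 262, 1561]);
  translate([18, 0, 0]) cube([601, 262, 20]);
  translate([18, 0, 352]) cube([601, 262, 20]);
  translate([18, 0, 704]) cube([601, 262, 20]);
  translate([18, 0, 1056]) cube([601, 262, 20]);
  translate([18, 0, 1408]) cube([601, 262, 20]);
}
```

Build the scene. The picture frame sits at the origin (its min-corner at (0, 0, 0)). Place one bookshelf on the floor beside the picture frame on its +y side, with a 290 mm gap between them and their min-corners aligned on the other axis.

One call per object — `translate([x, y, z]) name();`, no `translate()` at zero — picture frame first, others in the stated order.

picture_frame();
translate([0, 326, 0]) bookshelf();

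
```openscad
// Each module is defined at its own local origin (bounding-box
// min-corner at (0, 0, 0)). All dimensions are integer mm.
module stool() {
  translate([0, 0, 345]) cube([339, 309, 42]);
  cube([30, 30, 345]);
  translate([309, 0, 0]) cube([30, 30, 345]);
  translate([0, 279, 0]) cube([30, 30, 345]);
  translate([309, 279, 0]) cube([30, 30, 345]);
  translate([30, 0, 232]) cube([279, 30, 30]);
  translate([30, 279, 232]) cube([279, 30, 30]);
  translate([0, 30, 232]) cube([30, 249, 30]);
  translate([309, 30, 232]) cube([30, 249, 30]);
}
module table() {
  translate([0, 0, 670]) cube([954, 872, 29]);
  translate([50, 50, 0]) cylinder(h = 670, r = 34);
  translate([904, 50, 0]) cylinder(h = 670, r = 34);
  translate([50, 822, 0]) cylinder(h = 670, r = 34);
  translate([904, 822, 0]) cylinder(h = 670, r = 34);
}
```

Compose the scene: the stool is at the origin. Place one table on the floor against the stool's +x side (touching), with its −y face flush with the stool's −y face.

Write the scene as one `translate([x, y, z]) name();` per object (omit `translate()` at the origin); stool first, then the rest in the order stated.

stool();
translate([339, 0, 0]) table();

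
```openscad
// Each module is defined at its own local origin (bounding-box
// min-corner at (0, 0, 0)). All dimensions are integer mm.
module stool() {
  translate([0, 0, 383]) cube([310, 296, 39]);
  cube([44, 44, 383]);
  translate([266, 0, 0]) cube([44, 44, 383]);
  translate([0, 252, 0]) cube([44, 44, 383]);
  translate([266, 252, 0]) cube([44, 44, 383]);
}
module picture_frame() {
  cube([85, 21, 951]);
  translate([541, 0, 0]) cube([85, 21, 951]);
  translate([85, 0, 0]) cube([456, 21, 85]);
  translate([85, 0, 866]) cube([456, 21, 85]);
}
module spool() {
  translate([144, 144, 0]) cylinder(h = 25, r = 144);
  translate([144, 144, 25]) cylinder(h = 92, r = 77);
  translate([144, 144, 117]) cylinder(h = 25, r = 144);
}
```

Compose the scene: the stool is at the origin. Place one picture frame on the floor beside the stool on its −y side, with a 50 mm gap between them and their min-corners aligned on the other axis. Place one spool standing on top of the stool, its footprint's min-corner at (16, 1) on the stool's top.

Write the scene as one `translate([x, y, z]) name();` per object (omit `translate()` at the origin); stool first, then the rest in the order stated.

stool();
translate([0, -71, 0]) picture_frame();
translate([16, 1, 422]) spool();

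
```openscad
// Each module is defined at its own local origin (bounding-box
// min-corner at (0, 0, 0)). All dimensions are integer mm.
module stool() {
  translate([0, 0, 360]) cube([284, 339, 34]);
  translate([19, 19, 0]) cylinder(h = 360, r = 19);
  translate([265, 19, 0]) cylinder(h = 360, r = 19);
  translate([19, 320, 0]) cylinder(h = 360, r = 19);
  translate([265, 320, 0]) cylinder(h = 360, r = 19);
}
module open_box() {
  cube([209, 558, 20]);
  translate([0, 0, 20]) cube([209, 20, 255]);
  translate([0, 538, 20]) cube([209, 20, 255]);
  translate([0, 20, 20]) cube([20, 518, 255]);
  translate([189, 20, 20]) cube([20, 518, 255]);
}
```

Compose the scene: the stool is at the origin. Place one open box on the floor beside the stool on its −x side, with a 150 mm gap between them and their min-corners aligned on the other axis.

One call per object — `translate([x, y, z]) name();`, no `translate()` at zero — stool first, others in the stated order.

stool();
translate([-359, 0, 0]) open_box();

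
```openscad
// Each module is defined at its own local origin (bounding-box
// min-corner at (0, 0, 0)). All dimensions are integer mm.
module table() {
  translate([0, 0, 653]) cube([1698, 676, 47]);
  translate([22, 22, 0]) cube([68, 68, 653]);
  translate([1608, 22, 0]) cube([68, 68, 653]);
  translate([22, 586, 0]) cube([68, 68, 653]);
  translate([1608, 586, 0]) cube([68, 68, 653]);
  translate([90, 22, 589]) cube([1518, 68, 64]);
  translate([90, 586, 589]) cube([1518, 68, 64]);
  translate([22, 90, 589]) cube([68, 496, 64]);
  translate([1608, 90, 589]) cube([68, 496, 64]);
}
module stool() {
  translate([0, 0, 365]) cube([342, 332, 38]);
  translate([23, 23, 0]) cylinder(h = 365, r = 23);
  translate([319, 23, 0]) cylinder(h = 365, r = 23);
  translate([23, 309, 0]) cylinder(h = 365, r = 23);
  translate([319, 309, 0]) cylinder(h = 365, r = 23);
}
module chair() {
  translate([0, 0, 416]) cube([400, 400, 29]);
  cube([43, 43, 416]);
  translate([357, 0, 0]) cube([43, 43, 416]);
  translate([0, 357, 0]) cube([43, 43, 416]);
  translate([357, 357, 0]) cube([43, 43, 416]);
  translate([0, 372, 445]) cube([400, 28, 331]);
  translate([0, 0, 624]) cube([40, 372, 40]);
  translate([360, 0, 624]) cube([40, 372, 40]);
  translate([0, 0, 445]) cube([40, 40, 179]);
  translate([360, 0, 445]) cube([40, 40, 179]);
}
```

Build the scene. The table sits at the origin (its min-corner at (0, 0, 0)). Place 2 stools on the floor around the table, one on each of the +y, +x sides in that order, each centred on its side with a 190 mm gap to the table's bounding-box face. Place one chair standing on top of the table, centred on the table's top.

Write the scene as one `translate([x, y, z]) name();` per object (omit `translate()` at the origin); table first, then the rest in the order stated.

table();
translate([678, 866, 0]) stool();
translate([1888, 172, 0]) stool();
translate([649, 138, 700]) chair();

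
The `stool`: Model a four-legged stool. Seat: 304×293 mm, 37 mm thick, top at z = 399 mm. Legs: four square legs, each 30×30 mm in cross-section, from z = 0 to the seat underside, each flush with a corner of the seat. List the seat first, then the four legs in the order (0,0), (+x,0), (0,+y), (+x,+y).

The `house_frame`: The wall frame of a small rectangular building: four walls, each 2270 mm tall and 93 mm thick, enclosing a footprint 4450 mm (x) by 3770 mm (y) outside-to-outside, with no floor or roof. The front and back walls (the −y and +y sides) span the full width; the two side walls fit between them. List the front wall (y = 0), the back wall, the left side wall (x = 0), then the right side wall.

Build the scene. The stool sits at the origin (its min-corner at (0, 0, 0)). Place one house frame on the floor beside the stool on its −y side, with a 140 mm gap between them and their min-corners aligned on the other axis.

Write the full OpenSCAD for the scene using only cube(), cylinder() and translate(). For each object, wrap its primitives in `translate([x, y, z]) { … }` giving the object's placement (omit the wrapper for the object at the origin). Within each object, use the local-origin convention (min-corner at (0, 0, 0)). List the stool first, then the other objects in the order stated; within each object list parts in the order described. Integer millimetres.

translate([0, 0, 362]) cube([304, 293, 37]);
cube([30, 30, 362]);
translate([274, 0, 0]) cube([30, 30, 362]);
translate([0, 263, 0]) cube([30, 30, 362]);
translate([274, 263, 0]) cube([30, 30, 362]);
translate([0, -3910, 0]) {
  cube([4450, 93, 2270]);
  translate([0, 3677, 0]) cube([4450, 93, 2270]);
  translate([0, 93, 0]) cube([93, 3584, 2270]);
  translate([4357, 93, 0]) cube([93, 3584, 2270]);
}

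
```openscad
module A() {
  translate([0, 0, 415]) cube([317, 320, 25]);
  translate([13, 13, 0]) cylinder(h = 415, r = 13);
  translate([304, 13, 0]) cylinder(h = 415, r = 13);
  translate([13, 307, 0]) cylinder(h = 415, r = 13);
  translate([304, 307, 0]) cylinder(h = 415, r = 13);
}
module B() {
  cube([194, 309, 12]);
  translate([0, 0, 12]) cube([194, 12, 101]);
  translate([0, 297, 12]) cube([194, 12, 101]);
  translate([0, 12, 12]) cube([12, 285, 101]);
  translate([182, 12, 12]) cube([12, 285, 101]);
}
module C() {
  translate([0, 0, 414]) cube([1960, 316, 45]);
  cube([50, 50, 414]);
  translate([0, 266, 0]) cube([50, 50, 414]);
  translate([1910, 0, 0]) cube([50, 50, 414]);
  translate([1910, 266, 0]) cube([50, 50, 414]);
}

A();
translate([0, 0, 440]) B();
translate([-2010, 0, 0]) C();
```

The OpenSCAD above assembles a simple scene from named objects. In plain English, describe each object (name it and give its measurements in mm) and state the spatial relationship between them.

A is a four-legged stool. The seat is a 317×320×25 mm slab whose top surface is at z = 440 mm; four round legs, each 26 mm in diameter, run from the floor (z = 0) to the underside of the seat, each leg's axis is inset half a diameter from the nearest pair of seat edges (so the leg's bounding box is flush with the corner).

B is an open-topped rectangular box: outside dimensions 194×309×113 mm, with a uniform wall and base thickness of 12 mm. The base is a full 194×309 slab on the floor; four walls sit on top of the base. The front and back walls (the −y and +y sides) span the full width; the two side walls fit between them.

C is a bench: a 1960×316 mm seat slab, 45 mm thick, top at z = 459 mm, on four 50×50 mm square legs flush with the seat corners and standing on z = 0.

The open box is on top of the stool. The bench is on the floor beside the stool on its −x side.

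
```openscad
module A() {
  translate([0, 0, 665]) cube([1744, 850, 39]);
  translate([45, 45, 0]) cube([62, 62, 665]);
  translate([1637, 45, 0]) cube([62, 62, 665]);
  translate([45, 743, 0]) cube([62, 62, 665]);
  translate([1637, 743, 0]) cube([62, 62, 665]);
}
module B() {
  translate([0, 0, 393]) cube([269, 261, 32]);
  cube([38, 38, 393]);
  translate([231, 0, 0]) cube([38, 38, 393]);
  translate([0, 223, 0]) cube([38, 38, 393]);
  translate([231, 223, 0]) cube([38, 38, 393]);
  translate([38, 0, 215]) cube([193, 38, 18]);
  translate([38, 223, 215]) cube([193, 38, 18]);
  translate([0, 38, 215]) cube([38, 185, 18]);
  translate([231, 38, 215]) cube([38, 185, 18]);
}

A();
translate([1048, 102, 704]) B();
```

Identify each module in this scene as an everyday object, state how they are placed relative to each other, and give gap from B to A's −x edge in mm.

A is a table. B is a stool. The stool is on top of the table. The gap from the stool to the table's −x edge is 1048 mm.

The stool's min-x is at 1048; the table's min-x is 0; gap = 1048 mm.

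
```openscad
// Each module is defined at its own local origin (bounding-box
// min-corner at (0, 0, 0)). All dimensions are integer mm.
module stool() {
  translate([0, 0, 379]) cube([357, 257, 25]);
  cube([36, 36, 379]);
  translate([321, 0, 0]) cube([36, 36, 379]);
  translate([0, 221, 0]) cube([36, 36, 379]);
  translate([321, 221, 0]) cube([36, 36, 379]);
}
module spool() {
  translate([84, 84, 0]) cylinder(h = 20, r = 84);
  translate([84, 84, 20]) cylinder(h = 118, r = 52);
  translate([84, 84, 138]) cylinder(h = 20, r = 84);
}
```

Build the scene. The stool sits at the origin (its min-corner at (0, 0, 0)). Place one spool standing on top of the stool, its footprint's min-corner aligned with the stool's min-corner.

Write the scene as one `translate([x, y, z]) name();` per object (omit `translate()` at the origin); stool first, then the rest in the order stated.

stool();
translate([0, 0, 404]) spool();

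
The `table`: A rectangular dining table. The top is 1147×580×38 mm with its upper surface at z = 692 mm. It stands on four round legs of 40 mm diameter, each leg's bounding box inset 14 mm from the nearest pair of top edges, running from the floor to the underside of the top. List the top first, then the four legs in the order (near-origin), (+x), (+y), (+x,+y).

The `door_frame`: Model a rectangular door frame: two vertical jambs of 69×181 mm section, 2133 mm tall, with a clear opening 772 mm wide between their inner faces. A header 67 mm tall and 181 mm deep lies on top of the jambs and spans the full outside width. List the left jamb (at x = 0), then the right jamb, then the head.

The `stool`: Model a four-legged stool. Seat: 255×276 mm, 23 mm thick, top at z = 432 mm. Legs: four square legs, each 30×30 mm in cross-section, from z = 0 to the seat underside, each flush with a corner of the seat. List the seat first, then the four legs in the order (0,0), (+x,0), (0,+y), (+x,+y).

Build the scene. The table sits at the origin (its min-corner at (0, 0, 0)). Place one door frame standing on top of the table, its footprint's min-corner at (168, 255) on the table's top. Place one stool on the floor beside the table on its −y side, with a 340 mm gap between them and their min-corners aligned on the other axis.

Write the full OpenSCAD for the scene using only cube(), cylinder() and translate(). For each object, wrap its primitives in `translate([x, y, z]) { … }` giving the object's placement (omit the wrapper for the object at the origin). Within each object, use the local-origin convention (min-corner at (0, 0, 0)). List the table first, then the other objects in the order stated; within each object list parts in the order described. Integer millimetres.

translate([0, 0, 654]) cube([1147, 580, 38]);
translate([34, 34, 0]) cylinder(h = 654, r = 20);
translate([1113, 34, 0]) cylinder(h = 654, r = 20);
translate([34, 546, 0]) cylinder(h = 654, r = 20);
translate([1113, 546, 0]) cylinder(h = 654, r = 20);
translate([168, 255, 692]) {
  cube([69, 181, 2133]);
  translate([841, 0, 0]) cube([69, 181, 2133]);
  translate([0, 0, 2133]) cube([910, 181, 67]);
}
translate([0, -616, 0]) {
  translate([0, 0, 409]) cube([255, 276, 23]);
  cube([30, 30, 409]);
  translate([225, 0, 0]) cube([30, 30, 409]);
  translate([0, 246, 0]) cube([30, 30, 409]);
  translate([225, 246, 0]) cube([30, 30, 409]);
}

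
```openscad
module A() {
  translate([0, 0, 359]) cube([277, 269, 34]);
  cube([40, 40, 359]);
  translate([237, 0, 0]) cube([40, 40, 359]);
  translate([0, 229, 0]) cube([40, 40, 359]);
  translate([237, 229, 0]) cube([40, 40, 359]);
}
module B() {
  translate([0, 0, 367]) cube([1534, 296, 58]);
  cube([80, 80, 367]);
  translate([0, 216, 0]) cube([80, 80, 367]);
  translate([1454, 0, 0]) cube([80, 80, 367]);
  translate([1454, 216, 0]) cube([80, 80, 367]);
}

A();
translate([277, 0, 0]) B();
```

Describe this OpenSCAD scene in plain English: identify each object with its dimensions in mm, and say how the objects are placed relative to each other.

A is a four-legged stool. The seat is 277×269 mm, 34 mm thick, top at z = 393 mm. It stands on four square legs, each 40×40 mm in cross-section, from z = 0 to the seat underside, each flush with a corner of the seat.

B is a long wooden bench with a 1534 mm (x) × 296 mm (y) seat, 58 mm thick, its top surface 425 mm above the floor. Four 80 mm square legs at the seat corners, flush with the edges, run from z = 0 to the seat underside.

The bench is against the stool's +x side, with their −y faces flush.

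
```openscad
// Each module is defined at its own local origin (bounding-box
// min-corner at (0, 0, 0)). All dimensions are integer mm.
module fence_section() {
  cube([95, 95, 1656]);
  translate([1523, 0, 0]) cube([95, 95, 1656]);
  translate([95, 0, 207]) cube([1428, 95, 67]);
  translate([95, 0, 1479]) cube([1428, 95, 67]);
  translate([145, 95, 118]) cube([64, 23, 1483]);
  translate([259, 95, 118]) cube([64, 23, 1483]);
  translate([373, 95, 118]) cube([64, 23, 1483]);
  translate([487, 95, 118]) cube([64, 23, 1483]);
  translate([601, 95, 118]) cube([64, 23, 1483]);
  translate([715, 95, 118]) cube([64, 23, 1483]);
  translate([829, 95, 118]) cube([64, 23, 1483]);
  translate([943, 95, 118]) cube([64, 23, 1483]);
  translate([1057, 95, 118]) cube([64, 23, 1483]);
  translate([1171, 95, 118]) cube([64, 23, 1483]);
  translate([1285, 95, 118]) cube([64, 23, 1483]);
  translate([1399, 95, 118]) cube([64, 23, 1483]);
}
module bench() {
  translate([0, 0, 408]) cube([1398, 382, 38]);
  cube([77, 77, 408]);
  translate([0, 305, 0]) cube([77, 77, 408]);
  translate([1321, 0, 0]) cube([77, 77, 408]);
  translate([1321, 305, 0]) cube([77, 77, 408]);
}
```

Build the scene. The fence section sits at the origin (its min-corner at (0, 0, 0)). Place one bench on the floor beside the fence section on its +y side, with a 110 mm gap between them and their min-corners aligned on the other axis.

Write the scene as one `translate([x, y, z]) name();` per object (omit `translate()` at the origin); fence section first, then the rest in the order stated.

fence_section();
translate([0, 228, 0]) bench();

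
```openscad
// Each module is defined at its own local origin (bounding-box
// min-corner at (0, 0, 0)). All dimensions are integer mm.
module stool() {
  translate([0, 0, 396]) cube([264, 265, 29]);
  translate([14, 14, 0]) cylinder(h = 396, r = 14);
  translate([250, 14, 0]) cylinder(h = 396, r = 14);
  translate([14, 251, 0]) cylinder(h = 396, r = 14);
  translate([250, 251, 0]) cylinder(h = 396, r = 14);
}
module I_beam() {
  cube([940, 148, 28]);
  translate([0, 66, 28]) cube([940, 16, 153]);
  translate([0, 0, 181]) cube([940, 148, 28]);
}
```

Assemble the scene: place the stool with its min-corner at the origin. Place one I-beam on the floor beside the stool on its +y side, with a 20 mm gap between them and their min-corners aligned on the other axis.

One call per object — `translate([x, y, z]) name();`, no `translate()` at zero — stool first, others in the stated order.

stool();
translate([0, 285, 0]) I_beam();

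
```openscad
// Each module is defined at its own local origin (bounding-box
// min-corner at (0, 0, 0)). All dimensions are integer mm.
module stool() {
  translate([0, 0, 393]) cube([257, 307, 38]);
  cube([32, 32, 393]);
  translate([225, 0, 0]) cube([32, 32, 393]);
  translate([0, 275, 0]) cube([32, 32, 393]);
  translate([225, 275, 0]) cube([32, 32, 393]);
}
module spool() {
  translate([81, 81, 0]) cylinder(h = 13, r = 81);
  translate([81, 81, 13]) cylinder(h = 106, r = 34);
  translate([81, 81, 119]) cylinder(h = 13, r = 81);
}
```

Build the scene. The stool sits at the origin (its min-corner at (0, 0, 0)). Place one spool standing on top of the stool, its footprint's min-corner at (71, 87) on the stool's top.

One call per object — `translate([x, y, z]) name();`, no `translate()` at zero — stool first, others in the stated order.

stool();
translate([71, 87, 431]) spool();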